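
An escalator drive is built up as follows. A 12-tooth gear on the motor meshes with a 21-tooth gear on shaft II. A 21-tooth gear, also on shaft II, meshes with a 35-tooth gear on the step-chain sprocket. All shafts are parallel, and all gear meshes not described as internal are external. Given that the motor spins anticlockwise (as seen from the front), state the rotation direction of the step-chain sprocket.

the motor → shaft II: external mesh, 1 reversal → CW.
shaft II → the step-chain sprocket: external mesh, 1 reversal → CCW.
2 reversals in total — an even number — so the step-chain sprocket turns the same way as the motor.

anticlockwise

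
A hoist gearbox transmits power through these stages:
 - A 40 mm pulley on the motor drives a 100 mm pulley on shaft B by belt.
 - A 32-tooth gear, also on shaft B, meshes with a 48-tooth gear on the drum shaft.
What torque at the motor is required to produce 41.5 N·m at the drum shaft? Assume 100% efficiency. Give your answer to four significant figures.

Overall ratio R = 2.5 × 1.5 = 3.75.
Input torque = output torque / R = 41.5 / 3.75 = 11.067 N·m.

11.07 N·m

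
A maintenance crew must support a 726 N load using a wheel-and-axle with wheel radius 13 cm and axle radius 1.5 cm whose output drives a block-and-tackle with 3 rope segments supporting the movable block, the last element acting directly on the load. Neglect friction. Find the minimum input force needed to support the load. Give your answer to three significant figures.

27.9 N

Wheel-and-axle MA = R/r = 13/1.5 = 8.6667.
Block-and-tackle MA = number of supporting rope parts = 3.
Combined ideal MA = 8.6667 × 3 = 26.
Effort = load / MA = 726 / 26 = 27.923 N.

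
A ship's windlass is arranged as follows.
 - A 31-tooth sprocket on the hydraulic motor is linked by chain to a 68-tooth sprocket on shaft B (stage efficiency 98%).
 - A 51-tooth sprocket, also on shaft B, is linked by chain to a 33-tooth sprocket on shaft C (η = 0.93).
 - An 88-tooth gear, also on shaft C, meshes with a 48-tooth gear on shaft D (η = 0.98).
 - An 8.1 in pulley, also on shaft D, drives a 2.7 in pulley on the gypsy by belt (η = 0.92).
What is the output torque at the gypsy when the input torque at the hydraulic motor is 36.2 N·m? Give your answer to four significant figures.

Chain: ratio = 68/31 = 2.1935; torque at shaft B = 36.2 × 2.1935 × 0.98 = 77.818 N·m.
Chain: ratio = 33/51 = 0.64706; torque at shaft C = 77.818 × 0.64706 × 0.93 = 46.828 N·m.
Gear mesh: ratio = 48/88 = 0.54545; torque at shaft D = 46.828 × 0.54545 × 0.98 = 25.032 N·m.
Belt: ratio = 2.7/8.1 = 0.33333; torque at the gypsy = 25.032 × 0.33333 × 0.92 = 7.6764 N·m.

7.676 N·m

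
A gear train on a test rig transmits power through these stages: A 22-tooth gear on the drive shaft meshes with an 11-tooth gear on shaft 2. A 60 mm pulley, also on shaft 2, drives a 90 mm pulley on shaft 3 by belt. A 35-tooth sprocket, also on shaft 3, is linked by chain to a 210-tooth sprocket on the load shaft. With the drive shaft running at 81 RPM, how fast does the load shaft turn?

18 RPM

the drive shaft → shaft 2 (gear mesh, 11/22): 81 ÷ 0.5 = 162 RPM
shaft 2 → shaft 3 (belt, 90/60): 162 ÷ 1.5 = 108 RPM
shaft 3 → the load shaft (chain, 210/35): 108 ÷ 6 = 18 RPM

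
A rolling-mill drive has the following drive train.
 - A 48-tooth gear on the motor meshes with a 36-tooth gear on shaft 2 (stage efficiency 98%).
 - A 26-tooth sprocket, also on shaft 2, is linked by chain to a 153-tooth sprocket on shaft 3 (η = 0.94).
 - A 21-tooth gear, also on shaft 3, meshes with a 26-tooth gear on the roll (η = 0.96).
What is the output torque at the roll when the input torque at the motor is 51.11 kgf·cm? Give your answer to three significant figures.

247 kgf·cm

gear mesh 36/48 = 0.75 → τ = 51.11·0.75·0.98 = 37.566 kgf·cm
chain 153/26 = 5.8846 → τ = 37.566·5.8846·0.94 = 207.8 kgf·cm
gear mesh 26/21 = 1.2381 → τ = 207.8·1.2381·0.96 = 246.98 kgf·cm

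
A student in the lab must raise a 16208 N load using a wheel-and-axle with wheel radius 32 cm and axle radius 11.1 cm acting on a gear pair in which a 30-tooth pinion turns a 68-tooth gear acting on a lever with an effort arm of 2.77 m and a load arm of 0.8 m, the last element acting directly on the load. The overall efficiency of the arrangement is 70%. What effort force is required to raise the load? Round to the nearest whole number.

1023 N

Wheel-and-axle MA = R/r = 32/11.1 = 2.8829.
Gear pair MA = 68/30 = 2.2667.
Lever MA = effort arm / load arm = 2.77/0.8 = 3.4625.
Combined ideal MA = 2.8829 × 2.2667 × 3.4625 = 22.626.
Actual MA = 22.626 × 0.70 = 15.838.
Effort = load / actual MA = 16208 / 15.838 = 1023.4 N.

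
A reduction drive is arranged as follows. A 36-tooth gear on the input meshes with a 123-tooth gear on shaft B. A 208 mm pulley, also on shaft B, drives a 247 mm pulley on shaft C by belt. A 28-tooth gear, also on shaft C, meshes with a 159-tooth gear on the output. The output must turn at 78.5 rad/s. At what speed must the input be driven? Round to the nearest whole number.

1809 rad/s

Overall ratio R = 3.4167 × 1.1875 × 5.6786 = 23.04.
Required input speed = output speed × R = 78.5 × 23.04 = 1808.6 rad/s.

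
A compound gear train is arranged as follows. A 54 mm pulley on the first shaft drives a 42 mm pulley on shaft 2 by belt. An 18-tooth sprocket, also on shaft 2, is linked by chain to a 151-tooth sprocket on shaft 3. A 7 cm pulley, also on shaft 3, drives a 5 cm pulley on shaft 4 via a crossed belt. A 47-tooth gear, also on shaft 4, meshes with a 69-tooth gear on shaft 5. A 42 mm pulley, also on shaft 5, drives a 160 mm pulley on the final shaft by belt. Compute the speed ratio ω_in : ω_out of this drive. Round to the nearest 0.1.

Each stage contributes driven/driver: belt 42/54 = 0.77778, chain 151/18 = 8.3889, belt 5/7 = 0.71429, gear mesh 69/47 = 1.4681, belt 160/42 = 3.8095.
Overall: 0.77778 × 8.3889 × 0.71429 × 1.4681 × 3.8095 = 26.065.

26.1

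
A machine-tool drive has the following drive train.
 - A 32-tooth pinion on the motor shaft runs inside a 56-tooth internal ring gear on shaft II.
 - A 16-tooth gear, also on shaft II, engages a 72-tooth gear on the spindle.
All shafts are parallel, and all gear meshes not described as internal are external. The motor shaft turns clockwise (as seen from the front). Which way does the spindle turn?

the motor shaft → shaft II: internal mesh, same direction → CW.
shaft II → the spindle: external mesh, 1 reversal → CCW.
1 reversal in total — an odd number — so the spindle turns opposite to the motor shaft.

anticlockwise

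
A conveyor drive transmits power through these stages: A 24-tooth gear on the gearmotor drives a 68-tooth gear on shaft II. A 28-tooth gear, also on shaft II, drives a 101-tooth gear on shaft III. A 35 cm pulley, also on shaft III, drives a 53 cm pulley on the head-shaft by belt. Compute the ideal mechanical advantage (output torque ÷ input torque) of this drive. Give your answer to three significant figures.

15.5

Each stage contributes driven/driver: gear mesh 68/24 = 2.8333, gear mesh 101/28 = 3.6071, belt 53/35 = 1.5143.
Overall: 2.8333 × 3.6071 × 1.5143 = 15.476.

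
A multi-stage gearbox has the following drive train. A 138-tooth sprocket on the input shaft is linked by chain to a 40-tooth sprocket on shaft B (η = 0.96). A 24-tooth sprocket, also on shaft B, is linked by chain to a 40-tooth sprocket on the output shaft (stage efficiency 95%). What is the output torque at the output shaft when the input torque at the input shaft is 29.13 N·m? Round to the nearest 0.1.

12.8 N·m

chain 40/138 = 0.28986 → τ = 29.13·0.28986·0.96 = 8.1057 N·m
chain 40/24 = 1.6667 → τ = 8.1057·1.6667·0.95 = 12.834 N·m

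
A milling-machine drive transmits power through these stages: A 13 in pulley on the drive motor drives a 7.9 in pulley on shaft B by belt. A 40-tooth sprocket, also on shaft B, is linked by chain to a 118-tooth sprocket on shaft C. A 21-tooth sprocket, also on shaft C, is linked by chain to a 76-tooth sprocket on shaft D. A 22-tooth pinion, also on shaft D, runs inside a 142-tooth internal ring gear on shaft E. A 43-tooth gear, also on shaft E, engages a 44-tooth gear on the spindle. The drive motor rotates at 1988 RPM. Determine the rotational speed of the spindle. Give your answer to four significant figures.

Belt: ratio = 7.9/13 = 0.60769, so shaft B turns at 1988 / 0.60769 = 3271.4 RPM.
Chain: ratio = 118/40 = 2.95, so shaft C turns at 3271.4 / 2.95 = 1108.9 RPM.
Chain: ratio = 76/21 = 3.619, so shaft D turns at 1108.9 / 3.619 = 306.42 RPM.
Internal gear: ratio = 142/22 = 6.4545, so shaft E turns at 306.42 / 6.4545 = 47.473 RPM.
Gear mesh: ratio = 44/43 = 1.0233, so the spindle turns at 47.473 / 1.0233 = 46.394 RPM.

46.39 RPM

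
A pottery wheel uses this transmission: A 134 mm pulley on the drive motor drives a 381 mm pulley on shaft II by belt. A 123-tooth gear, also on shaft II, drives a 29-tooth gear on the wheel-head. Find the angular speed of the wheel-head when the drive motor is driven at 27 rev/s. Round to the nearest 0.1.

belt 381/134 = 2.8433 → 27/2.8433 = 9.4961 rev/s
gear mesh 29/123 = 0.23577 → 9.4961/0.23577 = 40.276 rev/s

40.3 rev/s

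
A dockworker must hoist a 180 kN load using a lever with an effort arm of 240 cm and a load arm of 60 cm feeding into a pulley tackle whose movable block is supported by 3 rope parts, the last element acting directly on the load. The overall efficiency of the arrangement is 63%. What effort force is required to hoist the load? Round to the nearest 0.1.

Lever MA = effort arm / load arm = 240/60 = 4.
Block-and-tackle MA = number of supporting rope parts = 3.
Combined ideal MA = 4 × 3 = 12.
Actual MA = 12 × 0.63 = 7.56.
Effort = load / actual MA = 180 / 7.56 = 23.81 kN.

23.8 kN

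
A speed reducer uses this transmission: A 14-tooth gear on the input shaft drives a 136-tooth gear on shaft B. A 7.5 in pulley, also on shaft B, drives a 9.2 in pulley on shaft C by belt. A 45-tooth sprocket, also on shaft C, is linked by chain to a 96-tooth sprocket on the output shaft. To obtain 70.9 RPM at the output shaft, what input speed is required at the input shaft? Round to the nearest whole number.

1802 RPM

Overall ratio R = 9.7143 × 1.2267 × 2.1333 = 25.421.
Required input speed = output speed × R = 70.9 × 25.421 = 1802.4 RPM.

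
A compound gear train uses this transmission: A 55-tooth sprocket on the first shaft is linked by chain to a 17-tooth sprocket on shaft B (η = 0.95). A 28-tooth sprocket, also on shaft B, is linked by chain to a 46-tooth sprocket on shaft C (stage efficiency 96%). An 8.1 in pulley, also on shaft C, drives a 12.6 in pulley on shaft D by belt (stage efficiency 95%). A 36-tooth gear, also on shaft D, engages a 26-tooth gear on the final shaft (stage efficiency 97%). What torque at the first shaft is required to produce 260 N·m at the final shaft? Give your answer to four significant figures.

Overall ratio R = 0.30909 × 1.6429 × 1.5556 × 0.72222 = 0.57048; overall efficiency η = 0.95 × 0.96 × 0.95 × 0.97 = 0.8404.
Input torque = output torque / (R × η) = 260 / (0.57048 × 0.8404) = 542.3 N·m.

542.3 N·m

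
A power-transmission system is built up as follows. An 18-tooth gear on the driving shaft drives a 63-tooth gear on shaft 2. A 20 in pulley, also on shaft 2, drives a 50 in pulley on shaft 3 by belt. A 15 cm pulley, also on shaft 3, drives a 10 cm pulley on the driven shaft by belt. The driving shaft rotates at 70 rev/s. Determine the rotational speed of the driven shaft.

Gear mesh: ratio = 63/18 = 3.5, so shaft 2 turns at 70 / 3.5 = 20 rev/s.
Belt: ratio = 50/20 = 2.5, so shaft 3 turns at 20 / 2.5 = 8 rev/s.
Belt: ratio = 10/15 = 0.66667, so the driven shaft turns at 8 / 0.66667 = 12 rev/s.

12 rev/s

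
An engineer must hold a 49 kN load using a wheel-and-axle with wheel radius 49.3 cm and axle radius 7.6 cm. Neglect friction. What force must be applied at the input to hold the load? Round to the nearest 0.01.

Wheel-and-axle MA = R/r = 49.3/7.6 = 6.4868.
Effort = load / MA = 49 / 6.4868 = 7.5538 kN.

7.55 kN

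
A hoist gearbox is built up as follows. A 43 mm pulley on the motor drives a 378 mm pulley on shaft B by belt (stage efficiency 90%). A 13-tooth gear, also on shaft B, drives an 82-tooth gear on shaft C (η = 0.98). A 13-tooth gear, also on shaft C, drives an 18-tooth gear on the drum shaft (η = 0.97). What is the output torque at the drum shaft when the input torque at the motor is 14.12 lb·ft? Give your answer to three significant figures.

After the belt (378/43): 14.12 × 8.7907 × 0.90 = 111.71 lb·ft
After the gear mesh (82/13): 111.71 × 6.3077 × 0.98 = 690.55 lb·ft
After the gear mesh (18/13): 690.55 × 1.3846 × 0.97 = 927.47 lb·ft

927 lb·ft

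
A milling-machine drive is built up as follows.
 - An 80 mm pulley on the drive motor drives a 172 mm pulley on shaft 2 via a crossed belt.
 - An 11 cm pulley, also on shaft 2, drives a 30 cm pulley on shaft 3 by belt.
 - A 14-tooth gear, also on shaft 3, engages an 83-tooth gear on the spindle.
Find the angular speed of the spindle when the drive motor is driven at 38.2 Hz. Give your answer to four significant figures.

1.099 Hz

Belt: ratio = 172/80 = 2.15, so shaft 2 turns at 38.2 / 2.15 = 17.767 Hz.
Belt: ratio = 30/11 = 2.7273, so shaft 3 turns at 17.767 / 2.7273 = 6.5147 Hz.
Gear mesh: ratio = 83/14 = 5.9286, so the spindle turns at 6.5147 / 5.9286 = 1.0989 Hz.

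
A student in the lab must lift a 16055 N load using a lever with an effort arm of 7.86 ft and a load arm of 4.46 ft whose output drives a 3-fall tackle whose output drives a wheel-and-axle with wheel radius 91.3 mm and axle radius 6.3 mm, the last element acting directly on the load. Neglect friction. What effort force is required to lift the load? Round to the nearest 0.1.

Lever MA = effort arm / load arm = 7.86/4.46 = 1.7623.
Block-and-tackle MA = number of supporting rope parts = 3.
Wheel-and-axle MA = R/r = 91.3/6.3 = 14.492.
Combined ideal MA = 1.7623 × 3 × 14.492 = 76.619.
Effort = load / MA = 16055 / 76.619 = 209.54 N.

209.5 N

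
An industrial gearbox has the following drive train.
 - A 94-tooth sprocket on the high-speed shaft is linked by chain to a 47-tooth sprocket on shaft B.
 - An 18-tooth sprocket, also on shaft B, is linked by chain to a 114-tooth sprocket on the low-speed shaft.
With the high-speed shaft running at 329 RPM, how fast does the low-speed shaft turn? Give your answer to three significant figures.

104 RPM

Chain: ratio = 47/94 = 0.5, so shaft B turns at 329 / 0.5 = 658 RPM.
Chain: ratio = 114/18 = 6.3333, so the low-speed shaft turns at 658 / 6.3333 = 103.89 RPM.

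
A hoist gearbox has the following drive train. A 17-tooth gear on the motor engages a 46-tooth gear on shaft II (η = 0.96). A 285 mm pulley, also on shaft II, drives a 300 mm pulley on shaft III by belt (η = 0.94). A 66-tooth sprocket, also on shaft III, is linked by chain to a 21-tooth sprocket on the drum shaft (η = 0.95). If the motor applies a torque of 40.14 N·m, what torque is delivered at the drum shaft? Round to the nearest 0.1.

31.2 N·m

Gear mesh: ratio = 46/17 = 2.7059; torque at shaft II = 40.14 × 2.7059 × 0.96 = 104.27 N·m.
Belt: ratio = 300/285 = 1.0526; torque at shaft III = 104.27 × 1.0526 × 0.94 = 103.17 N·m.
Chain: ratio = 21/66 = 0.31818; torque at the drum shaft = 103.17 × 0.31818 × 0.95 = 31.186 N·m.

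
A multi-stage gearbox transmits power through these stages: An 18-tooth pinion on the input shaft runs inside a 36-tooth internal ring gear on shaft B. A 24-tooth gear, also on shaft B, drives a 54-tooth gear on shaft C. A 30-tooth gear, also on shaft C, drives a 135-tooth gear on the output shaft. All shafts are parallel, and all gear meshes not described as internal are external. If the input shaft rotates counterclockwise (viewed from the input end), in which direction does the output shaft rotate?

the input shaft → shaft B: internal mesh, same direction → CCW.
shaft B → shaft C: external mesh, 1 reversal → CW.
shaft C → the output shaft: external mesh, 1 reversal → CCW.
2 reversals in total — an even number — so the output shaft turns the same way as the input shaft.

counterclockwise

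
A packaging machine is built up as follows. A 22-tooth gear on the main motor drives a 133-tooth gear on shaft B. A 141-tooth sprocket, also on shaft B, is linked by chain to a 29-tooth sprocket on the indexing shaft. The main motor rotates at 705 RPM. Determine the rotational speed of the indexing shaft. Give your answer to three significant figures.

567 RPM

the main motor → shaft B (gear mesh, 133/22): 705 ÷ 6.0455 = 116.62 RPM
shaft B → the indexing shaft (chain, 29/141): 116.62 ÷ 0.20567 = 567 RPM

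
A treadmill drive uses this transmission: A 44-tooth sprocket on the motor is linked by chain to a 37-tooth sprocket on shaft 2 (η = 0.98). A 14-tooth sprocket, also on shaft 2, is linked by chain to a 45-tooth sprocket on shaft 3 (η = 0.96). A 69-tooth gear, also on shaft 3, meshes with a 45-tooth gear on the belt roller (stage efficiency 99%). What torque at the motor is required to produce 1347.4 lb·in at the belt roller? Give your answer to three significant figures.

Overall ratio R = 0.84091 × 3.2143 × 0.65217 = 1.7628; overall efficiency η = 0.98 × 0.96 × 0.99 = 0.9314.
Input torque = output torque / (R × η) = 1347.4 / (1.7628 × 0.9314) = 820.67 lb·in.

821 lb·in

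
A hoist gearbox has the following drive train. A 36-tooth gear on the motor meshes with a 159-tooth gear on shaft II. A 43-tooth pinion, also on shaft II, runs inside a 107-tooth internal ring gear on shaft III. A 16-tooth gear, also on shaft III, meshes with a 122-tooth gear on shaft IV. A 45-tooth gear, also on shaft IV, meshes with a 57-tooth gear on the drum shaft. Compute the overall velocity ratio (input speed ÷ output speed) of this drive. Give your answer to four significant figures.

Each stage contributes driven/driver: gear mesh 159/36 = 4.4167, internal gear 107/43 = 2.4884, gear mesh 122/16 = 7.625, gear mesh 57/45 = 1.2667.
Overall: 4.4167 × 2.4884 × 7.625 × 1.2667 = 106.15.

106.1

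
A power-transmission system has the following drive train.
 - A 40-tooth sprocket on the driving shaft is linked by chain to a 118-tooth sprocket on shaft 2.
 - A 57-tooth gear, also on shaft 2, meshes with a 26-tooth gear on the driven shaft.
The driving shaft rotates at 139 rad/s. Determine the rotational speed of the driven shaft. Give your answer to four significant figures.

103.3 rad/s

the driving shaft → shaft 2 (chain, 118/40): 139 ÷ 2.95 = 47.119 rad/s
shaft 2 → the driven shaft (gear mesh, 26/57): 47.119 ÷ 0.45614 = 103.3 rad/s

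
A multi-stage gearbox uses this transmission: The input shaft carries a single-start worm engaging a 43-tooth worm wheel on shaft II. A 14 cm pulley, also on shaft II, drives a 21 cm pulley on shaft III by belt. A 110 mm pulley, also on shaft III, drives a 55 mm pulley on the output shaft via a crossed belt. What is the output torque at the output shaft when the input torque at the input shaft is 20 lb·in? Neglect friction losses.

After the worm (43/1): 20 × 43 = 860 lb·in
After the belt (21/14): 860 × 1.5 = 1290 lb·in
After the belt (55/110): 1290 × 0.5 = 645 lb·in

645 lb·in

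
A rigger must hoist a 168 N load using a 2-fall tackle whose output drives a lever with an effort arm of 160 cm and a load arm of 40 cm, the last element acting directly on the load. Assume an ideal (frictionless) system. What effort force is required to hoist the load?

21 N

Block-and-tackle MA = number of supporting rope parts = 2.
Lever MA = effort arm / load arm = 160/40 = 4.
Combined ideal MA = 2 × 4 = 8.
Effort = load / MA = 168 / 8 = 21 N.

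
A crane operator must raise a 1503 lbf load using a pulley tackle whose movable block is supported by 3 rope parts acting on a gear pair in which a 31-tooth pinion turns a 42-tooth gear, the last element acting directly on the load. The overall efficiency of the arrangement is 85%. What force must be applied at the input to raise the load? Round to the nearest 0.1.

Block-and-tackle MA = number of supporting rope parts = 3.
Gear pair MA = 42/31 = 1.3548.
Combined ideal MA = 3 × 1.3548 = 4.0645.
Actual MA = 4.0645 × 0.85 = 3.4548.
Effort = load / actual MA = 1503 / 3.4548 = 435.04 lbf.

435.0 lbf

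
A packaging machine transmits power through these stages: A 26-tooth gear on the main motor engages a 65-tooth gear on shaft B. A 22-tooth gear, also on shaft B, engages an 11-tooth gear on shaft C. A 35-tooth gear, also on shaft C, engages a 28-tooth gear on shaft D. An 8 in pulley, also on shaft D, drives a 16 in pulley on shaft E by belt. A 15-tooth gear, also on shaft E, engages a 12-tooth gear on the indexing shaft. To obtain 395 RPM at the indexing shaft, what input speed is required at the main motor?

Overall ratio R = 2.5 × 0.5 × 0.8 × 2 × 0.8 = 1.6.
Required input speed = output speed × R = 395 × 1.6 = 632 RPM.

632 RPM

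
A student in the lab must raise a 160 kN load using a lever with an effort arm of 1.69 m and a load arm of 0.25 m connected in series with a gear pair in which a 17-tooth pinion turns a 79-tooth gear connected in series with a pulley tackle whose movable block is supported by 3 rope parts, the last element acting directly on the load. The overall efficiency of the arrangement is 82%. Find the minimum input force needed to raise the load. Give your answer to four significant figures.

Lever MA = effort arm / load arm = 1.69/0.25 = 6.76.
Gear pair MA = 79/17 = 4.6471.
Block-and-tackle MA = number of supporting rope parts = 3.
Combined ideal MA = 6.76 × 4.6471 × 3 = 94.242.
Actual MA = 94.242 × 0.82 = 77.279.
Effort = load / actual MA = 160 / 77.279 = 2.0704 kN.

2.070 kN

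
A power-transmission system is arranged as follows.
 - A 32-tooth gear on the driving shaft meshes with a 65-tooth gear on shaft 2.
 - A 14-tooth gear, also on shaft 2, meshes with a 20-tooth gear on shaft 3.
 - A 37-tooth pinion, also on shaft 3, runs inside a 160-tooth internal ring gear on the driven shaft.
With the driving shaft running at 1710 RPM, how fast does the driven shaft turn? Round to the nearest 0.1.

the driving shaft → shaft 2 (gear mesh, 65/32): 1710 ÷ 2.0312 = 841.85 RPM
shaft 2 → shaft 3 (gear mesh, 20/14): 841.85 ÷ 1.4286 = 589.29 RPM
shaft 3 → the driven shaft (internal gear, 160/37): 589.29 ÷ 4.3243 = 136.27 RPM

136.3 RPM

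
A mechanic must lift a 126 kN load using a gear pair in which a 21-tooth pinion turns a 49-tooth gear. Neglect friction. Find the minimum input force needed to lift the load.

54 kN

Gear pair MA = 49/21 = 2.3333.
Effort = load / MA = 126 / 2.3333 = 54 kN.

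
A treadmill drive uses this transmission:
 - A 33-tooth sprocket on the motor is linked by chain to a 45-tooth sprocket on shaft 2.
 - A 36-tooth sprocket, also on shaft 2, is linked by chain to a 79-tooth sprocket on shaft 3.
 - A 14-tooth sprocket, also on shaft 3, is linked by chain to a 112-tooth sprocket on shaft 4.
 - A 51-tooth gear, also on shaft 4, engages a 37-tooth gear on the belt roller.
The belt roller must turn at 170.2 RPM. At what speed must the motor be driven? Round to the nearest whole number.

2956 RPM

Overall ratio R = 1.3636 × 2.1944 × 8 × 0.72549 = 17.368.
Required input speed = output speed × R = 170.2 × 17.368 = 2956 RPM.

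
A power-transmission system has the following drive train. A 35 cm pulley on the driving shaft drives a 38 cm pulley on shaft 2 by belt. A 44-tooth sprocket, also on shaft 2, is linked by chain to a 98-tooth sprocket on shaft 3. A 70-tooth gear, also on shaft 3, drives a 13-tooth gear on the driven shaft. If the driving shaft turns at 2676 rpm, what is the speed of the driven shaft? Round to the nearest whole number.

belt 38/35 = 1.0857 → 2676/1.0857 = 2464.7 rpm
chain 98/44 = 2.2273 → 2464.7/2.2273 = 1106.6 rpm
gear mesh 13/70 = 0.18571 → 1106.6/0.18571 = 5958.7 rpm

5959 rpm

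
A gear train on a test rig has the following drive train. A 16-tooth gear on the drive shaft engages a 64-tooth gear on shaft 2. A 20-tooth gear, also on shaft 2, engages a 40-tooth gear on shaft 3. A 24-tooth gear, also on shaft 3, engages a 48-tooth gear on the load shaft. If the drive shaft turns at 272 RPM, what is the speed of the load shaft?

17 RPM

the drive shaft → shaft 2 (gear mesh, 64/16): 272 ÷ 4 = 68 RPM
shaft 2 → shaft 3 (gear mesh, 40/20): 68 ÷ 2 = 34 RPM
shaft 3 → the load shaft (gear mesh, 48/24): 34 ÷ 2 = 17 RPM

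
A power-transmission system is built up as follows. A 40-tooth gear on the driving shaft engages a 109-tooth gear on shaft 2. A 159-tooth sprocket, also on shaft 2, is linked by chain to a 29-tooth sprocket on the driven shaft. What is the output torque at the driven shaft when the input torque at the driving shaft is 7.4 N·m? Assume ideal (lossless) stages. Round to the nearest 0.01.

3.68 N·m

Gear mesh: ratio = 109/40 = 2.725; torque at shaft 2 = 7.4 × 2.725 = 20.165 N·m.
Chain: ratio = 29/159 = 0.18239; torque at the driven shaft = 20.165 × 0.18239 = 3.6779 N·m.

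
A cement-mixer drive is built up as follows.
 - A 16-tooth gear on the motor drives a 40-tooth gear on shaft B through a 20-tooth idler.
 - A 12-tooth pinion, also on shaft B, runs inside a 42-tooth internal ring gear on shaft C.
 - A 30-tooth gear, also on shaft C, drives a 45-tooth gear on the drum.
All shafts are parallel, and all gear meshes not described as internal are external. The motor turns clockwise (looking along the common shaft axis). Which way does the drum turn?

the motor → shaft B: driver → idler → driven is 2 external meshes, 2 reversals → CW.
shaft B → shaft C: internal mesh, same direction → CW.
shaft C → the drum: external mesh, 1 reversal → CCW.
3 reversals in total — an odd number — so the drum turns opposite to the motor.

counterclockwise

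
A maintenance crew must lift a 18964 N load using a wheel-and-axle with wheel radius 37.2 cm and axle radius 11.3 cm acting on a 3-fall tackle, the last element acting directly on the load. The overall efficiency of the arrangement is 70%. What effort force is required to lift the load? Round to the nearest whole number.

2743 N

Wheel-and-axle MA = R/r = 37.2/11.3 = 3.292.
Block-and-tackle MA = number of supporting rope parts = 3.
Combined ideal MA = 3.292 × 3 = 9.8761.
Actual MA = 9.8761 × 0.70 = 6.9133.
Effort = load / actual MA = 18964 / 6.9133 = 2743.1 N.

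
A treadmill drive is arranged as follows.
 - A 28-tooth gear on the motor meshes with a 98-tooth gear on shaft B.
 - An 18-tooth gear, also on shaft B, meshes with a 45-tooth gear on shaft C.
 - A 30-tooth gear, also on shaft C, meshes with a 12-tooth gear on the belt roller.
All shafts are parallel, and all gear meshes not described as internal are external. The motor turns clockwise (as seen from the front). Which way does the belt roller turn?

counterclockwise

the motor → shaft B: external mesh, 1 reversal → CCW.
shaft B → shaft C: external mesh, 1 reversal → CW.
shaft C → the belt roller: external mesh, 1 reversal → CCW.
3 reversals in total — an odd number — so the belt roller turns opposite to the motor.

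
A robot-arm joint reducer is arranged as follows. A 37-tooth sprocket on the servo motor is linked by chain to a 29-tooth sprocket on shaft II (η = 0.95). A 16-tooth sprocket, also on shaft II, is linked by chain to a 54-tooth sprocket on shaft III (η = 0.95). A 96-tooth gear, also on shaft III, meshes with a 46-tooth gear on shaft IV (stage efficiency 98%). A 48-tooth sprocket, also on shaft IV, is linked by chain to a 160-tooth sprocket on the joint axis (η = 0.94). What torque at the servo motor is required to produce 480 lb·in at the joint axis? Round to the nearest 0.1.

Overall ratio R = 0.78378 × 3.375 × 0.47917 × 3.3333 = 4.2251; overall efficiency η = 0.95 × 0.95 × 0.98 × 0.94 = 0.8314.
Input torque = output torque / (R × η) = 480 / (4.2251 × 0.8314) = 136.65 lb·in.

136.6 lb·in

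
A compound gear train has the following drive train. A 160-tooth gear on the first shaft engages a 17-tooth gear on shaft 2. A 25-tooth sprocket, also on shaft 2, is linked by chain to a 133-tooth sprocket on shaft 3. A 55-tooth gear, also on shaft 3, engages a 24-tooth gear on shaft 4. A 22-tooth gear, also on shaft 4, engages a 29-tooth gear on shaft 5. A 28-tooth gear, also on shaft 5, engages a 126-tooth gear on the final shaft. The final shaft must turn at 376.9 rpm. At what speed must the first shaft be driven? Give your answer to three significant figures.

551 rpm

Overall ratio R = 0.10625 × 5.32 × 0.43636 × 1.3182 × 4.5 = 1.4631.
Required input speed = output speed × R = 376.9 × 1.4631 = 551.45 rpm.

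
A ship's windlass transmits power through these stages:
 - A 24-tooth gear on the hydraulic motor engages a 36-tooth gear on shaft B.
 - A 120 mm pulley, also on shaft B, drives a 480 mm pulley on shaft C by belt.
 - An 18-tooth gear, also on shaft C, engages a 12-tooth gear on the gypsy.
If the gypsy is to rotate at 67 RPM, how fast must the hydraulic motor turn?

Overall ratio R = 1.5 × 4 × 0.66667 = 4.
Required input speed = output speed × R = 67 × 4 = 268 RPM.

268 RPM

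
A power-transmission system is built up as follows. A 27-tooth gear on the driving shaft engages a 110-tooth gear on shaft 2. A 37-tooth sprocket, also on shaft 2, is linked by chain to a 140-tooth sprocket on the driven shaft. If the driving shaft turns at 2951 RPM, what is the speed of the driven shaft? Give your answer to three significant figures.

the driving shaft → shaft 2 (gear mesh, 110/27): 2951 ÷ 4.0741 = 724.34 RPM
shaft 2 → the driven shaft (chain, 140/37): 724.34 ÷ 3.7838 = 191.43 RPM

191 RPM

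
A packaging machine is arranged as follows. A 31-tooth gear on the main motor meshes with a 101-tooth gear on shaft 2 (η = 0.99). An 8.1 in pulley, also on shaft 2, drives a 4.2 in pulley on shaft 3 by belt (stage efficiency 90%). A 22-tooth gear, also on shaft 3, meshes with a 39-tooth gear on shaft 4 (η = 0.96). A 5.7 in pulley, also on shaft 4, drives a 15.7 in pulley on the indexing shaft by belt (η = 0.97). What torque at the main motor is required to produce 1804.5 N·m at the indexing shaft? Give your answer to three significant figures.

264 N·m

Overall ratio R = 3.2581 × 0.51852 × 1.7727 × 2.7544 = 8.2488; overall efficiency η = 0.99 × 0.90 × 0.96 × 0.97 = 0.8297.
Input torque = output torque / (R × η) = 1804.5 / (8.2488 × 0.8297) = 263.66 N·m.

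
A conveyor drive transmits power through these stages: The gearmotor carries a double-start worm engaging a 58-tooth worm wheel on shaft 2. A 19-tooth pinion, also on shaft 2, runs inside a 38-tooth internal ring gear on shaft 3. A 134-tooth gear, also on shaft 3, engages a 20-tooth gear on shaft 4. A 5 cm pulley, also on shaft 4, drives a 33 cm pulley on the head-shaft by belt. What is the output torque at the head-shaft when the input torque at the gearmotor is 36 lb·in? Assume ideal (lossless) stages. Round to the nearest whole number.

worm 58/2 = 29 → τ = 36·29 = 1044 lb·in
internal gear 38/19 = 2 → τ = 1044·2 = 2088 lb·in
gear mesh 20/134 = 0.14925 → τ = 2088·0.14925 = 311.64 lb·in
belt 33/5 = 6.6 → τ = 311.64·6.6 = 2056.8 lb·in

2057 lb·in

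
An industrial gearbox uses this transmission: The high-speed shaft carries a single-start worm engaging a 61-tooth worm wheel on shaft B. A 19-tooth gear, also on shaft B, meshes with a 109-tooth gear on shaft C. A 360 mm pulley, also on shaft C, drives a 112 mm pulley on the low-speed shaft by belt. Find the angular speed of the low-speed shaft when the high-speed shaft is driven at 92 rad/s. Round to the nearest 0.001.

Worm: ratio = 61/1 = 61, so shaft B turns at 92 / 61 = 1.5082 rad/s.
Gear mesh: ratio = 109/19 = 5.7368, so shaft C turns at 1.5082 / 5.7368 = 0.2629 rad/s.
Belt: ratio = 112/360 = 0.31111, so the low-speed shaft turns at 0.2629 / 0.31111 = 0.84503 rad/s.

0.845 rad/s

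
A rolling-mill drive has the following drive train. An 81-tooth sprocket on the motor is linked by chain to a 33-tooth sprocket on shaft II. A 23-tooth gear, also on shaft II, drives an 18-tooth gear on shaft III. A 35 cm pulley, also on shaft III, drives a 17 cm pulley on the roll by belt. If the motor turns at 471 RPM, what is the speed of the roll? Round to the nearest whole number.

chain 33/81 = 0.40741 → 471/0.40741 = 1156.1 RPM
gear mesh 18/23 = 0.78261 → 1156.1/0.78261 = 1477.2 RPM
belt 17/35 = 0.48571 → 1477.2/0.48571 = 3041.4 RPM

3041 RPM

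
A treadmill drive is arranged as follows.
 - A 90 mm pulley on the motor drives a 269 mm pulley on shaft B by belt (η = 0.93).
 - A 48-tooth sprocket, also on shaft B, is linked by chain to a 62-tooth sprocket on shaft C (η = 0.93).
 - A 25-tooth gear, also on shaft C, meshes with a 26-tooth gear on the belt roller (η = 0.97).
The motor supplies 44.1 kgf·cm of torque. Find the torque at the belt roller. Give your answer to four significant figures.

148.5 kgf·cm

belt 269/90 = 2.9889 → τ = 44.1·2.9889·0.93 = 122.58 kgf·cm
chain 62/48 = 1.2917 → τ = 122.58·1.2917·0.93 = 147.25 kgf·cm
gear mesh 26/25 = 1.04 → τ = 147.25·1.04·0.97 = 148.55 kgf·cm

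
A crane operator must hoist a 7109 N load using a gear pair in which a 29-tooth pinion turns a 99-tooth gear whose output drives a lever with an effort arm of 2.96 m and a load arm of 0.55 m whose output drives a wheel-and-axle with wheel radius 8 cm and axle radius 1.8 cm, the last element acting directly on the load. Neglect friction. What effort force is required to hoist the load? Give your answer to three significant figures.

Gear pair MA = 99/29 = 3.4138.
Lever MA = effort arm / load arm = 2.96/0.55 = 5.3818.
Wheel-and-axle MA = R/r = 8/1.8 = 4.4444.
Combined ideal MA = 3.4138 × 5.3818 × 4.4444 = 81.655.
Effort = load / MA = 7109 / 81.655 = 87.061 N.

87.1 N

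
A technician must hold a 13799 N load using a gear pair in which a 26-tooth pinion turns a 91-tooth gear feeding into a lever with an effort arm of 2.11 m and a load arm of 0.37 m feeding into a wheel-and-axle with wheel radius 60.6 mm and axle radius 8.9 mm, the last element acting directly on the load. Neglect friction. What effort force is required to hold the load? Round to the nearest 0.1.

Gear pair MA = 91/26 = 3.5.
Lever MA = effort arm / load arm = 2.11/0.37 = 5.7027.
Wheel-and-axle MA = R/r = 60.6/8.9 = 6.809.
Combined ideal MA = 3.5 × 5.7027 × 6.809 = 135.9.
Effort = load / MA = 13799 / 135.9 = 101.54 N.

101.5 N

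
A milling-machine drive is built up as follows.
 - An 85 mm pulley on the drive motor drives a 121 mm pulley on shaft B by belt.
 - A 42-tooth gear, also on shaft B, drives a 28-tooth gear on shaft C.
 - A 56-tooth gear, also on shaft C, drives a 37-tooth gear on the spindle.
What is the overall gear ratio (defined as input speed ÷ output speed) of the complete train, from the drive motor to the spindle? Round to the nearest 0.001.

0.627

Each stage contributes driven/driver: belt 121/85 = 1.4235, gear mesh 28/42 = 0.66667, gear mesh 37/56 = 0.66071.
Overall: 1.4235 × 0.66667 × 0.66071 = 0.62703.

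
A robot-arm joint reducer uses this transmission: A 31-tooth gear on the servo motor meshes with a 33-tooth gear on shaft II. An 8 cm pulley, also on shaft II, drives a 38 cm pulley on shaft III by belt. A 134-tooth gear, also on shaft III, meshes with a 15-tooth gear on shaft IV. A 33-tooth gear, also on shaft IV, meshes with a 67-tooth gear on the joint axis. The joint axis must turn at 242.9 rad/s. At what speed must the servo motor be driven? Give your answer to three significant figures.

Overall ratio R = 1.0645 × 4.75 × 0.11194 × 2.0303 = 1.1492.
Required input speed = output speed × R = 242.9 × 1.1492 = 279.14 rad/s.

279 rad/s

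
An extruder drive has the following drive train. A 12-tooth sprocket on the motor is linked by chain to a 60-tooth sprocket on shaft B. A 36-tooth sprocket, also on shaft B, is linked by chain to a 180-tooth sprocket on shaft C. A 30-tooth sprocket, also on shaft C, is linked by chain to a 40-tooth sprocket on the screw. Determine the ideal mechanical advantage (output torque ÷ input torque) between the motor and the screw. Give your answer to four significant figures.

33.33

Each stage contributes driven/driver: chain 60/12 = 5, chain 180/36 = 5, chain 40/30 = 1.3333.
Overall: 5 × 5 × 1.3333 = 33.333.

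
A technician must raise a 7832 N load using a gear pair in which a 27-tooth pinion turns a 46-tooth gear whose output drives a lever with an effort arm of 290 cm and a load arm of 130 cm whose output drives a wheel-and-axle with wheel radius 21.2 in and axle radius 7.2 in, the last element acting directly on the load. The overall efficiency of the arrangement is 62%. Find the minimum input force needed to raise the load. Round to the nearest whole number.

Gear pair MA = 46/27 = 1.7037.
Lever MA = effort arm / load arm = 290/130 = 2.2308.
Wheel-and-axle MA = R/r = 21.2/7.2 = 2.9444.
Combined ideal MA = 1.7037 × 2.2308 × 2.9444 = 11.191.
Actual MA = 11.191 × 0.62 = 6.9382.
Effort = load / actual MA = 7832 / 6.9382 = 1128.8 N.

1129 N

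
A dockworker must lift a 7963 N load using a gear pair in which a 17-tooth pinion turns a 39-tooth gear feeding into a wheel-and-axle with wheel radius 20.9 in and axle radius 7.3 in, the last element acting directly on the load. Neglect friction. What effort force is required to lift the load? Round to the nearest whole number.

Gear pair MA = 39/17 = 2.2941.
Wheel-and-axle MA = R/r = 20.9/7.3 = 2.863.
Combined ideal MA = 2.2941 × 2.863 = 6.5681.
Effort = load / MA = 7963 / 6.5681 = 1212.4 N.

1212 N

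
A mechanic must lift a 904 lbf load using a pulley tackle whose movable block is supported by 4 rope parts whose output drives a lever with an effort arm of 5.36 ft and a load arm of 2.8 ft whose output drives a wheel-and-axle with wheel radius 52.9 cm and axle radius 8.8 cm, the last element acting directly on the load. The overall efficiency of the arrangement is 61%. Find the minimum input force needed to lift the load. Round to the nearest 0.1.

32.2 lbf

Block-and-tackle MA = number of supporting rope parts = 4.
Lever MA = effort arm / load arm = 5.36/2.8 = 1.9143.
Wheel-and-axle MA = R/r = 52.9/8.8 = 6.0114.
Combined ideal MA = 4 × 1.9143 × 6.0114 = 46.03.
Actual MA = 46.03 × 0.61 = 28.078.
Effort = load / actual MA = 904 / 28.078 = 32.196 lbf.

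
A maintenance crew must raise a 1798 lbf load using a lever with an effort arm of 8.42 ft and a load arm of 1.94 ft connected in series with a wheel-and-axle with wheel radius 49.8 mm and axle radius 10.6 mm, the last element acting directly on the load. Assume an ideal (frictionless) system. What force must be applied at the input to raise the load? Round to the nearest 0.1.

88.2 lbf

Lever MA = effort arm / load arm = 8.42/1.94 = 4.3402.
Wheel-and-axle MA = R/r = 49.8/10.6 = 4.6981.
Combined ideal MA = 4.3402 × 4.6981 = 20.391.
Effort = load / MA = 1798 / 20.391 = 88.177 lbf.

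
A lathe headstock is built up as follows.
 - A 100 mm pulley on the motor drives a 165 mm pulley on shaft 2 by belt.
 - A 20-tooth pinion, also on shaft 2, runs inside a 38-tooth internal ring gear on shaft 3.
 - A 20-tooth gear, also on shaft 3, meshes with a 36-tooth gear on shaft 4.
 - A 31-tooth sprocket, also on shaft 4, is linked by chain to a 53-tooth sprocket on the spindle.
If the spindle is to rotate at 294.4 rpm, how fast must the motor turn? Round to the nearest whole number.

Overall ratio R = 1.65 × 1.9 × 1.8 × 1.7097 = 9.6477.
Required input speed = output speed × R = 294.4 × 9.6477 = 2840.3 rpm.

2840 rpm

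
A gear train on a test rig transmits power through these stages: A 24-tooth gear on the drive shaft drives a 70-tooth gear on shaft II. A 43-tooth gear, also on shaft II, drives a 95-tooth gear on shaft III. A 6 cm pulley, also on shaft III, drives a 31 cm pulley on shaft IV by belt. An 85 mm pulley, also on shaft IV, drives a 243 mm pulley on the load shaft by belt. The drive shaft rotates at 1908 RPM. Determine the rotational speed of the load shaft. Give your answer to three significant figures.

the drive shaft → shaft II (gear mesh, 70/24): 1908 ÷ 2.9167 = 654.17 RPM
shaft II → shaft III (gear mesh, 95/43): 654.17 ÷ 2.2093 = 296.1 RPM
shaft III → shaft IV (belt, 31/6): 296.1 ÷ 5.1667 = 57.309 RPM
shaft IV → the load shaft (belt, 243/85): 57.309 ÷ 2.8588 = 20.047 RPM

20.0 RPM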